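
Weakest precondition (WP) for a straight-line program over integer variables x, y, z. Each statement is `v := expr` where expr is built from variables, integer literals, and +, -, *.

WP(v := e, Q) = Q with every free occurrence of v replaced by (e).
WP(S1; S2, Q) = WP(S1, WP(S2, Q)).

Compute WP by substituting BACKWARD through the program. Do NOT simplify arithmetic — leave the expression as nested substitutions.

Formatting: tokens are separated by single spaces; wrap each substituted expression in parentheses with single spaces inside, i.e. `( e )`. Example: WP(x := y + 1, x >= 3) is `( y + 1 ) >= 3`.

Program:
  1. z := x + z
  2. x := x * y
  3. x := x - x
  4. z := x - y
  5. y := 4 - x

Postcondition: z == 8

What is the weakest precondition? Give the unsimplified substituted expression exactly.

Answer: ( ( ( x * y ) - ( x * y ) ) - y ) == 8

Derivation:
post: z == 8
stmt 5: y := 4 - x  -- replace 0 occurrence(s) of y with (4 - x)
  => z == 8
stmt 4: z := x - y  -- replace 1 occurrence(s) of z with (x - y)
  => ( x - y ) == 8
stmt 3: x := x - x  -- replace 1 occurrence(s) of x with (x - x)
  => ( ( x - x ) - y ) == 8
stmt 2: x := x * y  -- replace 2 occurrence(s) of x with (x * y)
  => ( ( ( x * y ) - ( x * y ) ) - y ) == 8
stmt 1: z := x + z  -- replace 0 occurrence(s) of z with (x + z)
  => ( ( ( x * y ) - ( x * y ) ) - y ) == 8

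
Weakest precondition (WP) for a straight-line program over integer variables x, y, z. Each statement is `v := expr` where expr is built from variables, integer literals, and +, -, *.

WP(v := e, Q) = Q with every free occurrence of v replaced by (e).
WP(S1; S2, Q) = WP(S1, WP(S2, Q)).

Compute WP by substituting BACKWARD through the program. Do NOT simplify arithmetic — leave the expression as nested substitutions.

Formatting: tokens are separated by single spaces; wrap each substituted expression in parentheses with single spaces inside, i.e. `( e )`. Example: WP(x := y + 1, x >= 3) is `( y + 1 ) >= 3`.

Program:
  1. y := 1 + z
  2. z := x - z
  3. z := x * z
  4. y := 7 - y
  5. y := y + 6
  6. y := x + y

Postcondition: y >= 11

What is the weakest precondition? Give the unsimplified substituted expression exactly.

post: y >= 11
stmt 6: y := x + y  -- replace 1 occurrence(s) of y with (x + y)
  => ( x + y ) >= 11
stmt 5: y := y + 6  -- replace 1 occurrence(s) of y with (y + 6)
  => ( x + ( y + 6 ) ) >= 11
stmt 4: y := 7 - y  -- replace 1 occurrence(s) of y with (7 - y)
  => ( x + ( ( 7 - y ) + 6 ) ) >= 11
stmt 3: z := x * z  -- replace 0 occurrence(s) of z with (x * z)
  => ( x + ( ( 7 - y ) + 6 ) ) >= 11
stmt 2: z := x - z  -- replace 0 occurrence(s) of z with (x - z)
  => ( x + ( ( 7 - y ) + 6 ) ) >= 11
stmt 1: y := 1 + z  -- replace 1 occurrence(s) of y with (1 + z)
  => ( x + ( ( 7 - ( 1 + z ) ) + 6 ) ) >= 11

Answer: ( x + ( ( 7 - ( 1 + z ) ) + 6 ) ) >= 11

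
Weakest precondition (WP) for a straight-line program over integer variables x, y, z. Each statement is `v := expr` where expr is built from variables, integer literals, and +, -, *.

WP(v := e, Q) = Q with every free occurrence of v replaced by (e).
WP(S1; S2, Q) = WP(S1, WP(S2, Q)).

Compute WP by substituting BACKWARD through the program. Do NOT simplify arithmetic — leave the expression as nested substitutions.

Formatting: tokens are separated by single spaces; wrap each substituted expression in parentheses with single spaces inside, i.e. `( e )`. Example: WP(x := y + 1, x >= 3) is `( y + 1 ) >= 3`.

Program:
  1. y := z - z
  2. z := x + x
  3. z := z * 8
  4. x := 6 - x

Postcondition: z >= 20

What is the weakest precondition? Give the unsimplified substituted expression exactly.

post: z >= 20
stmt 4: x := 6 - x  -- replace 0 occurrence(s) of x with (6 - x)
  => z >= 20
stmt 3: z := z * 8  -- replace 1 occurrence(s) of z with (z * 8)
  => ( z * 8 ) >= 20
stmt 2: z := x + x  -- replace 1 occurrence(s) of z with (x + x)
  => ( ( x + x ) * 8 ) >= 20
stmt 1: y := z - z  -- replace 0 occurrence(s) of y with (z - z)
  => ( ( x + x ) * 8 ) >= 20

Answer: ( ( x + x ) * 8 ) >= 20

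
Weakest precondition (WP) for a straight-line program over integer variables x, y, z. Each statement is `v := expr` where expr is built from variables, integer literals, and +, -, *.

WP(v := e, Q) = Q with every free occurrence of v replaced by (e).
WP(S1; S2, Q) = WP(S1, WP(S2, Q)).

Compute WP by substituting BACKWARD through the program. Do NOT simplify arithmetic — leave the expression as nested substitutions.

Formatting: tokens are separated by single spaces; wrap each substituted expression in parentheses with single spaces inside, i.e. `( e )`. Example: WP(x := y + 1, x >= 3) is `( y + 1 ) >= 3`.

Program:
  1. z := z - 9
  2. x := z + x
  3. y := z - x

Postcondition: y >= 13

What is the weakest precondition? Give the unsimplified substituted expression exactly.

Answer: ( ( z - 9 ) - ( ( z - 9 ) + x ) ) >= 13

Derivation:
post: y >= 13
stmt 3: y := z - x  -- replace 1 occurrence(s) of y with (z - x)
  => ( z - x ) >= 13
stmt 2: x := z + x  -- replace 1 occurrence(s) of x with (z + x)
  => ( z - ( z + x ) ) >= 13
stmt 1: z := z - 9  -- replace 2 occurrence(s) of z with (z - 9)
  => ( ( z - 9 ) - ( ( z - 9 ) + x ) ) >= 13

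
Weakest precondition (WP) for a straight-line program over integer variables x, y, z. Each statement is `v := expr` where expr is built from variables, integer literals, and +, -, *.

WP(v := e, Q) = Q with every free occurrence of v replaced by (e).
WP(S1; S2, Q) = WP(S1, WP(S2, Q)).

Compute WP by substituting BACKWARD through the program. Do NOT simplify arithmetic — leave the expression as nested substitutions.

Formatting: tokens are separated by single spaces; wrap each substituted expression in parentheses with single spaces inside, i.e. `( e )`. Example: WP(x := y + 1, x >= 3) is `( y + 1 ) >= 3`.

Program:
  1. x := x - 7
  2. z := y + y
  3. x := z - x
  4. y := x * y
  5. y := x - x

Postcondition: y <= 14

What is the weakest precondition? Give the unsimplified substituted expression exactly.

post: y <= 14
stmt 5: y := x - x  -- replace 1 occurrence(s) of y with (x - x)
  => ( x - x ) <= 14
stmt 4: y := x * y  -- replace 0 occurrence(s) of y with (x * y)
  => ( x - x ) <= 14
stmt 3: x := z - x  -- replace 2 occurrence(s) of x with (z - x)
  => ( ( z - x ) - ( z - x ) ) <= 14
stmt 2: z := y + y  -- replace 2 occurrence(s) of z with (y + y)
  => ( ( ( y + y ) - x ) - ( ( y + y ) - x ) ) <= 14
stmt 1: x := x - 7  -- replace 2 occurrence(s) of x with (x - 7)
  => ( ( ( y + y ) - ( x - 7 ) ) - ( ( y + y ) - ( x - 7 ) ) ) <= 14

Answer: ( ( ( y + y ) - ( x - 7 ) ) - ( ( y + y ) - ( x - 7 ) ) ) <= 14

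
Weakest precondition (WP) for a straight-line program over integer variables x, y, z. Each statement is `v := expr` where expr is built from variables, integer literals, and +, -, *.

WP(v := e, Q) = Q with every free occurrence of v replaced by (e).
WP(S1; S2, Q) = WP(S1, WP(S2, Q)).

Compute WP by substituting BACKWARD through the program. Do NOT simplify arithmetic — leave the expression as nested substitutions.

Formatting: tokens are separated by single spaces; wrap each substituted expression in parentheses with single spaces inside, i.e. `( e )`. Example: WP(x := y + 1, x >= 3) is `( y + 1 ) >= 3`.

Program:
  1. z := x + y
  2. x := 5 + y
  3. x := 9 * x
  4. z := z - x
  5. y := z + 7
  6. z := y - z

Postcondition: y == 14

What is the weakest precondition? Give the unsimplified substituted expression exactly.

Answer: ( ( ( x + y ) - ( 9 * ( 5 + y ) ) ) + 7 ) == 14

Derivation:
post: y == 14
stmt 6: z := y - z  -- replace 0 occurrence(s) of z with (y - z)
  => y == 14
stmt 5: y := z + 7  -- replace 1 occurrence(s) of y with (z + 7)
  => ( z + 7 ) == 14
stmt 4: z := z - x  -- replace 1 occurrence(s) of z with (z - x)
  => ( ( z - x ) + 7 ) == 14
stmt 3: x := 9 * x  -- replace 1 occurrence(s) of x with (9 * x)
  => ( ( z - ( 9 * x ) ) + 7 ) == 14
stmt 2: x := 5 + y  -- replace 1 occurrence(s) of x with (5 + y)
  => ( ( z - ( 9 * ( 5 + y ) ) ) + 7 ) == 14
stmt 1: z := x + y  -- replace 1 occurrence(s) of z with (x + y)
  => ( ( ( x + y ) - ( 9 * ( 5 + y ) ) ) + 7 ) == 14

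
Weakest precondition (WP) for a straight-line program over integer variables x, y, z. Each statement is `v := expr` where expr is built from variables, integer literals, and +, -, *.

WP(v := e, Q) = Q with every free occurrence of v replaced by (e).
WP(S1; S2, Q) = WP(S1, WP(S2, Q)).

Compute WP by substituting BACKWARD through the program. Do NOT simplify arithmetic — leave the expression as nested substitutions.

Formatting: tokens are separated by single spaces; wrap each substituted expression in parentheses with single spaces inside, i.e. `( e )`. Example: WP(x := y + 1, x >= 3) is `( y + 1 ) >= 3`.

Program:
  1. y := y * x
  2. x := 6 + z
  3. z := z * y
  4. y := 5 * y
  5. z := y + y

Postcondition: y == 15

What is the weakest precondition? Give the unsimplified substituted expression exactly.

post: y == 15
stmt 5: z := y + y  -- replace 0 occurrence(s) of z with (y + y)
  => y == 15
stmt 4: y := 5 * y  -- replace 1 occurrence(s) of y with (5 * y)
  => ( 5 * y ) == 15
stmt 3: z := z * y  -- replace 0 occurrence(s) of z with (z * y)
  => ( 5 * y ) == 15
stmt 2: x := 6 + z  -- replace 0 occurrence(s) of x with (6 + z)
  => ( 5 * y ) == 15
stmt 1: y := y * x  -- replace 1 occurrence(s) of y with (y * x)
  => ( 5 * ( y * x ) ) == 15

Answer: ( 5 * ( y * x ) ) == 15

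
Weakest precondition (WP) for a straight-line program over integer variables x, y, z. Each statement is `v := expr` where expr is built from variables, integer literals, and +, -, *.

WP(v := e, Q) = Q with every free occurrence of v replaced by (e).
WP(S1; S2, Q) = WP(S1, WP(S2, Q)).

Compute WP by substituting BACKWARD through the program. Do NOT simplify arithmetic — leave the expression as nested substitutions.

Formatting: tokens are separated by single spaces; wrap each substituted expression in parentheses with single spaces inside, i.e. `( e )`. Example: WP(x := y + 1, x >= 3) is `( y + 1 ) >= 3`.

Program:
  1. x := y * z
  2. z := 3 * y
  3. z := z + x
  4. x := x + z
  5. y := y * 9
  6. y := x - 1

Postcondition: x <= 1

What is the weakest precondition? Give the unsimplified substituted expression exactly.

Answer: ( ( y * z ) + ( ( 3 * y ) + ( y * z ) ) ) <= 1

Derivation:
post: x <= 1
stmt 6: y := x - 1  -- replace 0 occurrence(s) of y with (x - 1)
  => x <= 1
stmt 5: y := y * 9  -- replace 0 occurrence(s) of y with (y * 9)
  => x <= 1
stmt 4: x := x + z  -- replace 1 occurrence(s) of x with (x + z)
  => ( x + z ) <= 1
stmt 3: z := z + x  -- replace 1 occurrence(s) of z with (z + x)
  => ( x + ( z + x ) ) <= 1
stmt 2: z := 3 * y  -- replace 1 occurrence(s) of z with (3 * y)
  => ( x + ( ( 3 * y ) + x ) ) <= 1
stmt 1: x := y * z  -- replace 2 occurrence(s) of x with (y * z)
  => ( ( y * z ) + ( ( 3 * y ) + ( y * z ) ) ) <= 1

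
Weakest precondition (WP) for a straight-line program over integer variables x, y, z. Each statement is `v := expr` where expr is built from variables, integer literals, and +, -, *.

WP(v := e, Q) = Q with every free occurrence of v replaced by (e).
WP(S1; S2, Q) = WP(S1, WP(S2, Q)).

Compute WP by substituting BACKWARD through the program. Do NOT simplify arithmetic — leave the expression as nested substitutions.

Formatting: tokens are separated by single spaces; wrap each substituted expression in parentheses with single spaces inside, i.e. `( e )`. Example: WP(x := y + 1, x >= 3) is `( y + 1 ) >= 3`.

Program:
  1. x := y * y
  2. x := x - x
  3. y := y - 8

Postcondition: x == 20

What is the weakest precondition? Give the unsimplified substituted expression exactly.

post: x == 20
stmt 3: y := y - 8  -- replace 0 occurrence(s) of y with (y - 8)
  => x == 20
stmt 2: x := x - x  -- replace 1 occurrence(s) of x with (x - x)
  => ( x - x ) == 20
stmt 1: x := y * y  -- replace 2 occurrence(s) of x with (y * y)
  => ( ( y * y ) - ( y * y ) ) == 20

Answer: ( ( y * y ) - ( y * y ) ) == 20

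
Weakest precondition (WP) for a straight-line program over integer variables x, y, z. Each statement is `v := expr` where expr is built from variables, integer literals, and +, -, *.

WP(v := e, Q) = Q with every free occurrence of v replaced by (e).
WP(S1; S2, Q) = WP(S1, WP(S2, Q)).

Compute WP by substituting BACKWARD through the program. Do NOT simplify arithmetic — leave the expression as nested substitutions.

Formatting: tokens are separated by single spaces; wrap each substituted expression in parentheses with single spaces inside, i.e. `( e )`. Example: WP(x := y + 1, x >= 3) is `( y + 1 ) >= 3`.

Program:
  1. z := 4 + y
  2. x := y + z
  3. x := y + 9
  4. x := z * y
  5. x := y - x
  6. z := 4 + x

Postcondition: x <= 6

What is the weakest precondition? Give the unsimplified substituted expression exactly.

Answer: ( y - ( ( 4 + y ) * y ) ) <= 6

Derivation:
post: x <= 6
stmt 6: z := 4 + x  -- replace 0 occurrence(s) of z with (4 + x)
  => x <= 6
stmt 5: x := y - x  -- replace 1 occurrence(s) of x with (y - x)
  => ( y - x ) <= 6
stmt 4: x := z * y  -- replace 1 occurrence(s) of x with (z * y)
  => ( y - ( z * y ) ) <= 6
stmt 3: x := y + 9  -- replace 0 occurrence(s) of x with (y + 9)
  => ( y - ( z * y ) ) <= 6
stmt 2: x := y + z  -- replace 0 occurrence(s) of x with (y + z)
  => ( y - ( z * y ) ) <= 6
stmt 1: z := 4 + y  -- replace 1 occurrence(s) of z with (4 + y)
  => ( y - ( ( 4 + y ) * y ) ) <= 6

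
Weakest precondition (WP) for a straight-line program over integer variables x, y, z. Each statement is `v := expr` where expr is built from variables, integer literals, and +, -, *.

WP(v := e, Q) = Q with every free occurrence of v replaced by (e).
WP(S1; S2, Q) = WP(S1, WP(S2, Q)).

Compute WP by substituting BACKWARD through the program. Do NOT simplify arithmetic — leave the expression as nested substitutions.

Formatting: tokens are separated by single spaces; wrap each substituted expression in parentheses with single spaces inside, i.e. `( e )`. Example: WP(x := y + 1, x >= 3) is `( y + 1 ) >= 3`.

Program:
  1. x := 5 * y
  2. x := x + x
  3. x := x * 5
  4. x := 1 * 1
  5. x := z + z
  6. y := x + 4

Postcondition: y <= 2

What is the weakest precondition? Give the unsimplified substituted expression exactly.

post: y <= 2
stmt 6: y := x + 4  -- replace 1 occurrence(s) of y with (x + 4)
  => ( x + 4 ) <= 2
stmt 5: x := z + z  -- replace 1 occurrence(s) of x with (z + z)
  => ( ( z + z ) + 4 ) <= 2
stmt 4: x := 1 * 1  -- replace 0 occurrence(s) of x with (1 * 1)
  => ( ( z + z ) + 4 ) <= 2
stmt 3: x := x * 5  -- replace 0 occurrence(s) of x with (x * 5)
  => ( ( z + z ) + 4 ) <= 2
stmt 2: x := x + x  -- replace 0 occurrence(s) of x with (x + x)
  => ( ( z + z ) + 4 ) <= 2
stmt 1: x := 5 * y  -- replace 0 occurrence(s) of x with (5 * y)
  => ( ( z + z ) + 4 ) <= 2

Answer: ( ( z + z ) + 4 ) <= 2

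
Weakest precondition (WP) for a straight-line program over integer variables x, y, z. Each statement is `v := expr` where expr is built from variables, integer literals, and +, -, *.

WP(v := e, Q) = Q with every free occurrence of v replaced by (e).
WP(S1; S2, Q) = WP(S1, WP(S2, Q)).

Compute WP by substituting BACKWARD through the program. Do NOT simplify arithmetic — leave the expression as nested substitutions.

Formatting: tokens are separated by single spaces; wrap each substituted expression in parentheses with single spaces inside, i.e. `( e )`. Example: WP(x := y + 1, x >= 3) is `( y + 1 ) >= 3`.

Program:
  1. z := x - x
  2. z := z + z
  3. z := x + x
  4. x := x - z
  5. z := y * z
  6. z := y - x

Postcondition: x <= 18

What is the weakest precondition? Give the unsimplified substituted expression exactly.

Answer: ( x - ( x + x ) ) <= 18

Derivation:
post: x <= 18
stmt 6: z := y - x  -- replace 0 occurrence(s) of z with (y - x)
  => x <= 18
stmt 5: z := y * z  -- replace 0 occurrence(s) of z with (y * z)
  => x <= 18
stmt 4: x := x - z  -- replace 1 occurrence(s) of x with (x - z)
  => ( x - z ) <= 18
stmt 3: z := x + x  -- replace 1 occurrence(s) of z with (x + x)
  => ( x - ( x + x ) ) <= 18
stmt 2: z := z + z  -- replace 0 occurrence(s) of z with (z + z)
  => ( x - ( x + x ) ) <= 18
stmt 1: z := x - x  -- replace 0 occurrence(s) of z with (x - x)
  => ( x - ( x + x ) ) <= 18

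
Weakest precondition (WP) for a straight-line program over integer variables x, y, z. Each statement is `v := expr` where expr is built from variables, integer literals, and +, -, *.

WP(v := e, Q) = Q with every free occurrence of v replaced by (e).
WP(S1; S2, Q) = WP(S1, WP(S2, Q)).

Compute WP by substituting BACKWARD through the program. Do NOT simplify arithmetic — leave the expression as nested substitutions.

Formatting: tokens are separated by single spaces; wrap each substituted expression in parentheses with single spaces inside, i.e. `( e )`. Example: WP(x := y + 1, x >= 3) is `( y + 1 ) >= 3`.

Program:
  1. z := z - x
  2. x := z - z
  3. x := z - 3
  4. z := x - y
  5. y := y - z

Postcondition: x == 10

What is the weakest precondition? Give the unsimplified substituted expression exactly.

post: x == 10
stmt 5: y := y - z  -- replace 0 occurrence(s) of y with (y - z)
  => x == 10
stmt 4: z := x - y  -- replace 0 occurrence(s) of z with (x - y)
  => x == 10
stmt 3: x := z - 3  -- replace 1 occurrence(s) of x with (z - 3)
  => ( z - 3 ) == 10
stmt 2: x := z - z  -- replace 0 occurrence(s) of x with (z - z)
  => ( z - 3 ) == 10
stmt 1: z := z - x  -- replace 1 occurrence(s) of z with (z - x)
  => ( ( z - x ) - 3 ) == 10

Answer: ( ( z - x ) - 3 ) == 10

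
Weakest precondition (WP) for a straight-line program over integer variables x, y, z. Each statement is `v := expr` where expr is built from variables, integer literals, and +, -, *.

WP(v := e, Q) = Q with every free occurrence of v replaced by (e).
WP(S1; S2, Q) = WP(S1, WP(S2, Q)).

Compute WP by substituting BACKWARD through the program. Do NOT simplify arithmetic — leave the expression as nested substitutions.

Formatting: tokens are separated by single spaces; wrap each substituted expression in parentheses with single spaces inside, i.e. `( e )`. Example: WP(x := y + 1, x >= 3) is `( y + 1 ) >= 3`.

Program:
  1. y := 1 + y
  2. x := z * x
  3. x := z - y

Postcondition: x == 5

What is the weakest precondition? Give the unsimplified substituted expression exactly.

post: x == 5
stmt 3: x := z - y  -- replace 1 occurrence(s) of x with (z - y)
  => ( z - y ) == 5
stmt 2: x := z * x  -- replace 0 occurrence(s) of x with (z * x)
  => ( z - y ) == 5
stmt 1: y := 1 + y  -- replace 1 occurrence(s) of y with (1 + y)
  => ( z - ( 1 + y ) ) == 5

Answer: ( z - ( 1 + y ) ) == 5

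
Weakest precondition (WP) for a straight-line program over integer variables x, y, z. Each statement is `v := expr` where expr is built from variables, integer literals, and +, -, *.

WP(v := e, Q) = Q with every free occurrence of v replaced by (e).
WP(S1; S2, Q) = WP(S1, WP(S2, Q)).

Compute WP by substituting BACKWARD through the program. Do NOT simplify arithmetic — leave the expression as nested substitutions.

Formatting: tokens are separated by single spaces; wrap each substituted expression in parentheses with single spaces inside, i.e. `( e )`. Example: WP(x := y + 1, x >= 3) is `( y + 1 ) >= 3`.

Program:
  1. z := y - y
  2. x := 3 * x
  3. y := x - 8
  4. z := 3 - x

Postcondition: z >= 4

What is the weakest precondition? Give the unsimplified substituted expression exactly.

Answer: ( 3 - ( 3 * x ) ) >= 4

Derivation:
post: z >= 4
stmt 4: z := 3 - x  -- replace 1 occurrence(s) of z with (3 - x)
  => ( 3 - x ) >= 4
stmt 3: y := x - 8  -- replace 0 occurrence(s) of y with (x - 8)
  => ( 3 - x ) >= 4
stmt 2: x := 3 * x  -- replace 1 occurrence(s) of x with (3 * x)
  => ( 3 - ( 3 * x ) ) >= 4
stmt 1: z := y - y  -- replace 0 occurrence(s) of z with (y - y)
  => ( 3 - ( 3 * x ) ) >= 4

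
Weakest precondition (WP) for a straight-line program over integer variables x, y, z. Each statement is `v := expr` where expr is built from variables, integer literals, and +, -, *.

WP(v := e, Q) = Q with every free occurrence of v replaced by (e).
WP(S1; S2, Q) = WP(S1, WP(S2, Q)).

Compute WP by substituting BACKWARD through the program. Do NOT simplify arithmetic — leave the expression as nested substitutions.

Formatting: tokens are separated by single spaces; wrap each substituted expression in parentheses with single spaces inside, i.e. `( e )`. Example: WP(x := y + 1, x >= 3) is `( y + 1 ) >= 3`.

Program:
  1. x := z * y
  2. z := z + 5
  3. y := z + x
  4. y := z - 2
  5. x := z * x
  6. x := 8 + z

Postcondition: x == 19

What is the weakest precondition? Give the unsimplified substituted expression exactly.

post: x == 19
stmt 6: x := 8 + z  -- replace 1 occurrence(s) of x with (8 + z)
  => ( 8 + z ) == 19
stmt 5: x := z * x  -- replace 0 occurrence(s) of x with (z * x)
  => ( 8 + z ) == 19
stmt 4: y := z - 2  -- replace 0 occurrence(s) of y with (z - 2)
  => ( 8 + z ) == 19
stmt 3: y := z + x  -- replace 0 occurrence(s) of y with (z + x)
  => ( 8 + z ) == 19
stmt 2: z := z + 5  -- replace 1 occurrence(s) of z with (z + 5)
  => ( 8 + ( z + 5 ) ) == 19
stmt 1: x := z * y  -- replace 0 occurrence(s) of x with (z * y)
  => ( 8 + ( z + 5 ) ) == 19

Answer: ( 8 + ( z + 5 ) ) == 19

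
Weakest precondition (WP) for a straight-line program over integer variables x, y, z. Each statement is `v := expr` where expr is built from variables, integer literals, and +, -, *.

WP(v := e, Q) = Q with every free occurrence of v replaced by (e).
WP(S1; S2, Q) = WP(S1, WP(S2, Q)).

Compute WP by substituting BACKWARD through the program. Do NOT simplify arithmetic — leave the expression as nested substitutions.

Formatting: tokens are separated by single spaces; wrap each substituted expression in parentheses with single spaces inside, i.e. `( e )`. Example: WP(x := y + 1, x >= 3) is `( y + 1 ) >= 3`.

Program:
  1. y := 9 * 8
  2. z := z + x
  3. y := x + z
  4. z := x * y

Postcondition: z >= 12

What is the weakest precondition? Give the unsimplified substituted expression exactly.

Answer: ( x * ( x + ( z + x ) ) ) >= 12

Derivation:
post: z >= 12
stmt 4: z := x * y  -- replace 1 occurrence(s) of z with (x * y)
  => ( x * y ) >= 12
stmt 3: y := x + z  -- replace 1 occurrence(s) of y with (x + z)
  => ( x * ( x + z ) ) >= 12
stmt 2: z := z + x  -- replace 1 occurrence(s) of z with (z + x)
  => ( x * ( x + ( z + x ) ) ) >= 12
stmt 1: y := 9 * 8  -- replace 0 occurrence(s) of y with (9 * 8)
  => ( x * ( x + ( z + x ) ) ) >= 12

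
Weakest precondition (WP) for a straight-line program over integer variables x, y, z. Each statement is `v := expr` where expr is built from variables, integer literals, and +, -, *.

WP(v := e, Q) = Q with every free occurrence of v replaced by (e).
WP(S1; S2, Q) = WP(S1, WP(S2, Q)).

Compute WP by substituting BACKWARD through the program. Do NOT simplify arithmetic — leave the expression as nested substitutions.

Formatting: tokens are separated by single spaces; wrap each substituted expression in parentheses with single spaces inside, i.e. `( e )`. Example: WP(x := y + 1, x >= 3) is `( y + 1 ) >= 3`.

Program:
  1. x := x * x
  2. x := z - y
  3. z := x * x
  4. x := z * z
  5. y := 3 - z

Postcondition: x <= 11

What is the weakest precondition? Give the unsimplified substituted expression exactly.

Answer: ( ( ( z - y ) * ( z - y ) ) * ( ( z - y ) * ( z - y ) ) ) <= 11

Derivation:
post: x <= 11
stmt 5: y := 3 - z  -- replace 0 occurrence(s) of y with (3 - z)
  => x <= 11
stmt 4: x := z * z  -- replace 1 occurrence(s) of x with (z * z)
  => ( z * z ) <= 11
stmt 3: z := x * x  -- replace 2 occurrence(s) of z with (x * x)
  => ( ( x * x ) * ( x * x ) ) <= 11
stmt 2: x := z - y  -- replace 4 occurrence(s) of x with (z - y)
  => ( ( ( z - y ) * ( z - y ) ) * ( ( z - y ) * ( z - y ) ) ) <= 11
stmt 1: x := x * x  -- replace 0 occurrence(s) of x with (x * x)
  => ( ( ( z - y ) * ( z - y ) ) * ( ( z - y ) * ( z - y ) ) ) <= 11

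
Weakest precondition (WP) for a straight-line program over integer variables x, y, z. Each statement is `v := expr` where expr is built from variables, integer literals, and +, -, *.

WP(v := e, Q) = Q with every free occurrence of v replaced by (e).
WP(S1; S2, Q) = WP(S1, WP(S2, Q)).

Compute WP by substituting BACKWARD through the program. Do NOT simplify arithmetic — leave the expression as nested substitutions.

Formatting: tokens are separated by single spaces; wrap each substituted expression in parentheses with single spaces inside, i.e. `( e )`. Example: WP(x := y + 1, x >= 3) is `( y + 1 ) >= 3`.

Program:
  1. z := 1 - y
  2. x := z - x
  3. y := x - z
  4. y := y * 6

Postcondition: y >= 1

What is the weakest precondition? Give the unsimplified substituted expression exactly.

Answer: ( ( ( ( 1 - y ) - x ) - ( 1 - y ) ) * 6 ) >= 1

Derivation:
post: y >= 1
stmt 4: y := y * 6  -- replace 1 occurrence(s) of y with (y * 6)
  => ( y * 6 ) >= 1
stmt 3: y := x - z  -- replace 1 occurrence(s) of y with (x - z)
  => ( ( x - z ) * 6 ) >= 1
stmt 2: x := z - x  -- replace 1 occurrence(s) of x with (z - x)
  => ( ( ( z - x ) - z ) * 6 ) >= 1
stmt 1: z := 1 - y  -- replace 2 occurrence(s) of z with (1 - y)
  => ( ( ( ( 1 - y ) - x ) - ( 1 - y ) ) * 6 ) >= 1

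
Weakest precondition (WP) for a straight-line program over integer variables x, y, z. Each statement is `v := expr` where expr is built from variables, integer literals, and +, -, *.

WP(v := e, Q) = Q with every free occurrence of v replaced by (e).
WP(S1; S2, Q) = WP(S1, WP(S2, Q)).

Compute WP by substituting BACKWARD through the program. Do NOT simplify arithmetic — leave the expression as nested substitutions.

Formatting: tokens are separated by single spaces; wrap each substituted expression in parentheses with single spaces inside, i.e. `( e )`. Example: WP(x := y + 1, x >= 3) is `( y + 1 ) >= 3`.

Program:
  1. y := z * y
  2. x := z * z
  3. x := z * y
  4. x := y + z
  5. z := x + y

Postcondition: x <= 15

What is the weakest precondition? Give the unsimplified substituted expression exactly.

post: x <= 15
stmt 5: z := x + y  -- replace 0 occurrence(s) of z with (x + y)
  => x <= 15
stmt 4: x := y + z  -- replace 1 occurrence(s) of x with (y + z)
  => ( y + z ) <= 15
stmt 3: x := z * y  -- replace 0 occurrence(s) of x with (z * y)
  => ( y + z ) <= 15
stmt 2: x := z * z  -- replace 0 occurrence(s) of x with (z * z)
  => ( y + z ) <= 15
stmt 1: y := z * y  -- replace 1 occurrence(s) of y with (z * y)
  => ( ( z * y ) + z ) <= 15

Answer: ( ( z * y ) + z ) <= 15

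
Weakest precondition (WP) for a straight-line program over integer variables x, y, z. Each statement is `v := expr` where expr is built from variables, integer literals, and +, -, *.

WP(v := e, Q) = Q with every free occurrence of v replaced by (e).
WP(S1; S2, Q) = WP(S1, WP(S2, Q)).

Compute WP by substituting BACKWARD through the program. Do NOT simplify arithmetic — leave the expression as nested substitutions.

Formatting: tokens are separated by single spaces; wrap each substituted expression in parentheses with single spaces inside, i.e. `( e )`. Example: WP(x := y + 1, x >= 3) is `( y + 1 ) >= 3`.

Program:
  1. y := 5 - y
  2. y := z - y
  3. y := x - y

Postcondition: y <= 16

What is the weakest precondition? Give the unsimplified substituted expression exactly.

post: y <= 16
stmt 3: y := x - y  -- replace 1 occurrence(s) of y with (x - y)
  => ( x - y ) <= 16
stmt 2: y := z - y  -- replace 1 occurrence(s) of y with (z - y)
  => ( x - ( z - y ) ) <= 16
stmt 1: y := 5 - y  -- replace 1 occurrence(s) of y with (5 - y)
  => ( x - ( z - ( 5 - y ) ) ) <= 16

Answer: ( x - ( z - ( 5 - y ) ) ) <= 16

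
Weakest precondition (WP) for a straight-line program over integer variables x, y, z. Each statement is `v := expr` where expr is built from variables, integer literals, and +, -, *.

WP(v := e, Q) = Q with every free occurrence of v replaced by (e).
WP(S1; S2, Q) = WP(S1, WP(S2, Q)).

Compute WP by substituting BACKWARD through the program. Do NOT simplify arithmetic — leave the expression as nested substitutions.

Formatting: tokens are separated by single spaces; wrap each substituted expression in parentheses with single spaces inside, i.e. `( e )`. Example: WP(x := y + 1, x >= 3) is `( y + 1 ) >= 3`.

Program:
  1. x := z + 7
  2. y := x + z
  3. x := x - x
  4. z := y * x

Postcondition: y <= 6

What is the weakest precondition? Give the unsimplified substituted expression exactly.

Answer: ( ( z + 7 ) + z ) <= 6

Derivation:
post: y <= 6
stmt 4: z := y * x  -- replace 0 occurrence(s) of z with (y * x)
  => y <= 6
stmt 3: x := x - x  -- replace 0 occurrence(s) of x with (x - x)
  => y <= 6
stmt 2: y := x + z  -- replace 1 occurrence(s) of y with (x + z)
  => ( x + z ) <= 6
stmt 1: x := z + 7  -- replace 1 occurrence(s) of x with (z + 7)
  => ( ( z + 7 ) + z ) <= 6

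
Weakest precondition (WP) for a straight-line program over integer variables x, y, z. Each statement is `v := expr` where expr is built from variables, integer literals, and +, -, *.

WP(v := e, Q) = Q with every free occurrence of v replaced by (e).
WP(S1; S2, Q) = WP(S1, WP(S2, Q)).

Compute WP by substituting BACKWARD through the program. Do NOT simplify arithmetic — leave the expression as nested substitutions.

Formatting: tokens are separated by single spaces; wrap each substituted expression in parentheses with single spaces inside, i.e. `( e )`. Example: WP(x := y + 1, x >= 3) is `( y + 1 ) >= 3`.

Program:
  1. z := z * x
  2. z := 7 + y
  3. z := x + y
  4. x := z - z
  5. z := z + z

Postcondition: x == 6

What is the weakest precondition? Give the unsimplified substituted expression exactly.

Answer: ( ( x + y ) - ( x + y ) ) == 6

Derivation:
post: x == 6
stmt 5: z := z + z  -- replace 0 occurrence(s) of z with (z + z)
  => x == 6
stmt 4: x := z - z  -- replace 1 occurrence(s) of x with (z - z)
  => ( z - z ) == 6
stmt 3: z := x + y  -- replace 2 occurrence(s) of z with (x + y)
  => ( ( x + y ) - ( x + y ) ) == 6
stmt 2: z := 7 + y  -- replace 0 occurrence(s) of z with (7 + y)
  => ( ( x + y ) - ( x + y ) ) == 6
stmt 1: z := z * x  -- replace 0 occurrence(s) of z with (z * x)
  => ( ( x + y ) - ( x + y ) ) == 6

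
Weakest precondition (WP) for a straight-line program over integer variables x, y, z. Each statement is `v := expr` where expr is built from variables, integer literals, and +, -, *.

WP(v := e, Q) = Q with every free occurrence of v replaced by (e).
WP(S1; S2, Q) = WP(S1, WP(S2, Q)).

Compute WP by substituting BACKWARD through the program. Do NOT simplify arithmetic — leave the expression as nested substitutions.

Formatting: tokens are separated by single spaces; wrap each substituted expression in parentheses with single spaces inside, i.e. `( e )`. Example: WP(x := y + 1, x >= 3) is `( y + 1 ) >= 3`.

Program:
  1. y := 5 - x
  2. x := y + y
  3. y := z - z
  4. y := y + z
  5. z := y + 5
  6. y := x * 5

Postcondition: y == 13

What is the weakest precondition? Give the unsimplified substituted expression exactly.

post: y == 13
stmt 6: y := x * 5  -- replace 1 occurrence(s) of y with (x * 5)
  => ( x * 5 ) == 13
stmt 5: z := y + 5  -- replace 0 occurrence(s) of z with (y + 5)
  => ( x * 5 ) == 13
stmt 4: y := y + z  -- replace 0 occurrence(s) of y with (y + z)
  => ( x * 5 ) == 13
stmt 3: y := z - z  -- replace 0 occurrence(s) of y with (z - z)
  => ( x * 5 ) == 13
stmt 2: x := y + y  -- replace 1 occurrence(s) of x with (y + y)
  => ( ( y + y ) * 5 ) == 13
stmt 1: y := 5 - x  -- replace 2 occurrence(s) of y with (5 - x)
  => ( ( ( 5 - x ) + ( 5 - x ) ) * 5 ) == 13

Answer: ( ( ( 5 - x ) + ( 5 - x ) ) * 5 ) == 13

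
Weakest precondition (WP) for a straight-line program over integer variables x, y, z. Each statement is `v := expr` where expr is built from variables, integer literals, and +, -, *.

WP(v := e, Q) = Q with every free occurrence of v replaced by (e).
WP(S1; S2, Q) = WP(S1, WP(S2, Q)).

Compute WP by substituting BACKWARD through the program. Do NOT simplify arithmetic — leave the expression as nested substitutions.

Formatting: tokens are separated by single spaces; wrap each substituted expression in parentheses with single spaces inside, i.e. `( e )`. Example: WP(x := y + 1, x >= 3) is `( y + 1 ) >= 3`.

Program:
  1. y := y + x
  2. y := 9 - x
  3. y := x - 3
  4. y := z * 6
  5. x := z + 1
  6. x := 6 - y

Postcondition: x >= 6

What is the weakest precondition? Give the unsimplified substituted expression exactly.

post: x >= 6
stmt 6: x := 6 - y  -- replace 1 occurrence(s) of x with (6 - y)
  => ( 6 - y ) >= 6
stmt 5: x := z + 1  -- replace 0 occurrence(s) of x with (z + 1)
  => ( 6 - y ) >= 6
stmt 4: y := z * 6  -- replace 1 occurrence(s) of y with (z * 6)
  => ( 6 - ( z * 6 ) ) >= 6
stmt 3: y := x - 3  -- replace 0 occurrence(s) of y with (x - 3)
  => ( 6 - ( z * 6 ) ) >= 6
stmt 2: y := 9 - x  -- replace 0 occurrence(s) of y with (9 - x)
  => ( 6 - ( z * 6 ) ) >= 6
stmt 1: y := y + x  -- replace 0 occurrence(s) of y with (y + x)
  => ( 6 - ( z * 6 ) ) >= 6

Answer: ( 6 - ( z * 6 ) ) >= 6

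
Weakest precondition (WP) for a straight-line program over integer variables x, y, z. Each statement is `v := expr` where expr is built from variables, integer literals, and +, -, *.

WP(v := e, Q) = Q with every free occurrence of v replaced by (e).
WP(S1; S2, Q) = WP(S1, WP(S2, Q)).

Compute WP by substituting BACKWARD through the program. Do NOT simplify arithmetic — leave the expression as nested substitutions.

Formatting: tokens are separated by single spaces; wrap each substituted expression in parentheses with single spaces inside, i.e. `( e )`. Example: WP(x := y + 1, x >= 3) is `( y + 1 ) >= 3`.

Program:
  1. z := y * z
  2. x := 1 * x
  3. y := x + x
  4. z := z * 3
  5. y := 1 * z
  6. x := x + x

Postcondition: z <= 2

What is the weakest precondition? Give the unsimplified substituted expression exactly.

post: z <= 2
stmt 6: x := x + x  -- replace 0 occurrence(s) of x with (x + x)
  => z <= 2
stmt 5: y := 1 * z  -- replace 0 occurrence(s) of y with (1 * z)
  => z <= 2
stmt 4: z := z * 3  -- replace 1 occurrence(s) of z with (z * 3)
  => ( z * 3 ) <= 2
stmt 3: y := x + x  -- replace 0 occurrence(s) of y with (x + x)
  => ( z * 3 ) <= 2
stmt 2: x := 1 * x  -- replace 0 occurrence(s) of x with (1 * x)
  => ( z * 3 ) <= 2
stmt 1: z := y * z  -- replace 1 occurrence(s) of z with (y * z)
  => ( ( y * z ) * 3 ) <= 2

Answer: ( ( y * z ) * 3 ) <= 2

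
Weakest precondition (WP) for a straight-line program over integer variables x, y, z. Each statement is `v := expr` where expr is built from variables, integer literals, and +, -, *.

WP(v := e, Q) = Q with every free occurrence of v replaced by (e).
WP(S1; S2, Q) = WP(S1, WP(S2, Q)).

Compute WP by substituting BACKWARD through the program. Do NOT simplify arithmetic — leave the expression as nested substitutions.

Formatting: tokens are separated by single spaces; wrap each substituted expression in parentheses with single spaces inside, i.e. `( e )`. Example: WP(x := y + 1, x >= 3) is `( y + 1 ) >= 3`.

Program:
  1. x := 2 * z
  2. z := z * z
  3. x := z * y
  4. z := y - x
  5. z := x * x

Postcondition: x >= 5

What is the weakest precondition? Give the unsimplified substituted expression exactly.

Answer: ( ( z * z ) * y ) >= 5

Derivation:
post: x >= 5
stmt 5: z := x * x  -- replace 0 occurrence(s) of z with (x * x)
  => x >= 5
stmt 4: z := y - x  -- replace 0 occurrence(s) of z with (y - x)
  => x >= 5
stmt 3: x := z * y  -- replace 1 occurrence(s) of x with (z * y)
  => ( z * y ) >= 5
stmt 2: z := z * z  -- replace 1 occurrence(s) of z with (z * z)
  => ( ( z * z ) * y ) >= 5
stmt 1: x := 2 * z  -- replace 0 occurrence(s) of x with (2 * z)
  => ( ( z * z ) * y ) >= 5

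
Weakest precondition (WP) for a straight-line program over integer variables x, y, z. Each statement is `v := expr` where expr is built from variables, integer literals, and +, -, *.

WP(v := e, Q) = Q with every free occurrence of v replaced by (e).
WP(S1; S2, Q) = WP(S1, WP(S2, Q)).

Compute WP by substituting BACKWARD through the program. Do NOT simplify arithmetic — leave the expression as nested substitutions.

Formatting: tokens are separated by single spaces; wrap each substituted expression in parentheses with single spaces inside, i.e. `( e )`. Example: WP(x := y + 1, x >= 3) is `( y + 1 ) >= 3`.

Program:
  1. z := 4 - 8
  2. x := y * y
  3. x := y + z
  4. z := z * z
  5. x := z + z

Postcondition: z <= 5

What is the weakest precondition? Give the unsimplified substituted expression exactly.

Answer: ( ( 4 - 8 ) * ( 4 - 8 ) ) <= 5

Derivation:
post: z <= 5
stmt 5: x := z + z  -- replace 0 occurrence(s) of x with (z + z)
  => z <= 5
stmt 4: z := z * z  -- replace 1 occurrence(s) of z with (z * z)
  => ( z * z ) <= 5
stmt 3: x := y + z  -- replace 0 occurrence(s) of x with (y + z)
  => ( z * z ) <= 5
stmt 2: x := y * y  -- replace 0 occurrence(s) of x with (y * y)
  => ( z * z ) <= 5
stmt 1: z := 4 - 8  -- replace 2 occurrence(s) of z with (4 - 8)
  => ( ( 4 - 8 ) * ( 4 - 8 ) ) <= 5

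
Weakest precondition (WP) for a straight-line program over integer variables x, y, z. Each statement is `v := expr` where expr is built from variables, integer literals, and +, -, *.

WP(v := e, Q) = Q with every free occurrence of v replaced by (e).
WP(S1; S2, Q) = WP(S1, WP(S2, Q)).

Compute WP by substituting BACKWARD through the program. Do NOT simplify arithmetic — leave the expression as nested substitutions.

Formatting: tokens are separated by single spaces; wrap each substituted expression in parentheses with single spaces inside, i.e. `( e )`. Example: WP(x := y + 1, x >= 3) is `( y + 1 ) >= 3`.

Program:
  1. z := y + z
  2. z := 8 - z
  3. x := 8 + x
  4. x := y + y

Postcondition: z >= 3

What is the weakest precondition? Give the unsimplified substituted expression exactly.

Answer: ( 8 - ( y + z ) ) >= 3

Derivation:
post: z >= 3
stmt 4: x := y + y  -- replace 0 occurrence(s) of x with (y + y)
  => z >= 3
stmt 3: x := 8 + x  -- replace 0 occurrence(s) of x with (8 + x)
  => z >= 3
stmt 2: z := 8 - z  -- replace 1 occurrence(s) of z with (8 - z)
  => ( 8 - z ) >= 3
stmt 1: z := y + z  -- replace 1 occurrence(s) of z with (y + z)
  => ( 8 - ( y + z ) ) >= 3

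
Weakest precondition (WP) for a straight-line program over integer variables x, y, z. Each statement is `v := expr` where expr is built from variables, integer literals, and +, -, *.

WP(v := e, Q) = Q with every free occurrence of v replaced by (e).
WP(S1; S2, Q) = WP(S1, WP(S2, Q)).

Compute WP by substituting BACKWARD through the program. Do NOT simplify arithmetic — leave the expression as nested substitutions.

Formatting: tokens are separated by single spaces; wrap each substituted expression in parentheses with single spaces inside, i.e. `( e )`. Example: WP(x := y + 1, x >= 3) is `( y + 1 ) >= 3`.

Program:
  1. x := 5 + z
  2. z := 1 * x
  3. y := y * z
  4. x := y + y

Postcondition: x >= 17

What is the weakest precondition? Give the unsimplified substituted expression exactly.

post: x >= 17
stmt 4: x := y + y  -- replace 1 occurrence(s) of x with (y + y)
  => ( y + y ) >= 17
stmt 3: y := y * z  -- replace 2 occurrence(s) of y with (y * z)
  => ( ( y * z ) + ( y * z ) ) >= 17
stmt 2: z := 1 * x  -- replace 2 occurrence(s) of z with (1 * x)
  => ( ( y * ( 1 * x ) ) + ( y * ( 1 * x ) ) ) >= 17
stmt 1: x := 5 + z  -- replace 2 occurrence(s) of x with (5 + z)
  => ( ( y * ( 1 * ( 5 + z ) ) ) + ( y * ( 1 * ( 5 + z ) ) ) ) >= 17

Answer: ( ( y * ( 1 * ( 5 + z ) ) ) + ( y * ( 1 * ( 5 + z ) ) ) ) >= 17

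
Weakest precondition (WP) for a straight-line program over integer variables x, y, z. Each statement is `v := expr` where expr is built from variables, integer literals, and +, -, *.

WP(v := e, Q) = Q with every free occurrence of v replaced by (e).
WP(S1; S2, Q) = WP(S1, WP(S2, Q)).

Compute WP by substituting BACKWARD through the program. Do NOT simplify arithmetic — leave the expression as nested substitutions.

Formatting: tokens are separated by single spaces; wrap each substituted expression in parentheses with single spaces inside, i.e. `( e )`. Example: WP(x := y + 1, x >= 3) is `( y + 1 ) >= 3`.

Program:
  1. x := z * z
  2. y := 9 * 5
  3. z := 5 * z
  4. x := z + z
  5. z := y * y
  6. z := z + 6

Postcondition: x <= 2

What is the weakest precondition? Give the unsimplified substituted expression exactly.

post: x <= 2
stmt 6: z := z + 6  -- replace 0 occurrence(s) of z with (z + 6)
  => x <= 2
stmt 5: z := y * y  -- replace 0 occurrence(s) of z with (y * y)
  => x <= 2
stmt 4: x := z + z  -- replace 1 occurrence(s) of x with (z + z)
  => ( z + z ) <= 2
stmt 3: z := 5 * z  -- replace 2 occurrence(s) of z with (5 * z)
  => ( ( 5 * z ) + ( 5 * z ) ) <= 2
stmt 2: y := 9 * 5  -- replace 0 occurrence(s) of y with (9 * 5)
  => ( ( 5 * z ) + ( 5 * z ) ) <= 2
stmt 1: x := z * z  -- replace 0 occurrence(s) of x with (z * z)
  => ( ( 5 * z ) + ( 5 * z ) ) <= 2

Answer: ( ( 5 * z ) + ( 5 * z ) ) <= 2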